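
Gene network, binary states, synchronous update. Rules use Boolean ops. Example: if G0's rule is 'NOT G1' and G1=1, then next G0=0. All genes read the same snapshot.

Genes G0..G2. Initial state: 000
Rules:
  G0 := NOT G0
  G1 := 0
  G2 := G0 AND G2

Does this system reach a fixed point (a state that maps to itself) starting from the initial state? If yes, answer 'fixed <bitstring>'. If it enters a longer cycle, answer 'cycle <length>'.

Answer: cycle 2

Derivation:
Step 0: 000
Step 1: G0=NOT G0=NOT 0=1 G1=0(const) G2=G0&G2=0&0=0 -> 100
Step 2: G0=NOT G0=NOT 1=0 G1=0(const) G2=G0&G2=1&0=0 -> 000
Cycle of length 2 starting at step 0 -> no fixed point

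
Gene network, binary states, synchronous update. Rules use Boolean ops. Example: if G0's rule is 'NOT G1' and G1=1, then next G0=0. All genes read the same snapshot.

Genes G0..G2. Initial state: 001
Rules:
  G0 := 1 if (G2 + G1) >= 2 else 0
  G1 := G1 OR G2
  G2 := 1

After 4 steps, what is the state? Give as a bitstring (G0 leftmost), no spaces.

Step 1: G0=(1+0>=2)=0 G1=G1|G2=0|1=1 G2=1(const) -> 011
Step 2: G0=(1+1>=2)=1 G1=G1|G2=1|1=1 G2=1(const) -> 111
Step 3: G0=(1+1>=2)=1 G1=G1|G2=1|1=1 G2=1(const) -> 111
Step 4: G0=(1+1>=2)=1 G1=G1|G2=1|1=1 G2=1(const) -> 111

111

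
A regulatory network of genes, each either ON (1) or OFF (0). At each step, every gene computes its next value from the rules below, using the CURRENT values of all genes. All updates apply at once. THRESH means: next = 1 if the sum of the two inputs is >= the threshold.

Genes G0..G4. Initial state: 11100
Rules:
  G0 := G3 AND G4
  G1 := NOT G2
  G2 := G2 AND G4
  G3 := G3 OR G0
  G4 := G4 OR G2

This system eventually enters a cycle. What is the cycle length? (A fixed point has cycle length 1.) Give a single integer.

Step 0: 11100
Step 1: G0=G3&G4=0&0=0 G1=NOT G2=NOT 1=0 G2=G2&G4=1&0=0 G3=G3|G0=0|1=1 G4=G4|G2=0|1=1 -> 00011
Step 2: G0=G3&G4=1&1=1 G1=NOT G2=NOT 0=1 G2=G2&G4=0&1=0 G3=G3|G0=1|0=1 G4=G4|G2=1|0=1 -> 11011
Step 3: G0=G3&G4=1&1=1 G1=NOT G2=NOT 0=1 G2=G2&G4=0&1=0 G3=G3|G0=1|1=1 G4=G4|G2=1|0=1 -> 11011
State from step 3 equals state from step 2 -> cycle length 1

Answer: 1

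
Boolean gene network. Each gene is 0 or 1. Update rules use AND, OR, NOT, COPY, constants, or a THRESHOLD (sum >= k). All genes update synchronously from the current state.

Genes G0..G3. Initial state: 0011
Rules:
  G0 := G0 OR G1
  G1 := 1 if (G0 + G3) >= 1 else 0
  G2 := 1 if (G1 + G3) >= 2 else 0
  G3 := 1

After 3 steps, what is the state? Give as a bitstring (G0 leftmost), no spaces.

Step 1: G0=G0|G1=0|0=0 G1=(0+1>=1)=1 G2=(0+1>=2)=0 G3=1(const) -> 0101
Step 2: G0=G0|G1=0|1=1 G1=(0+1>=1)=1 G2=(1+1>=2)=1 G3=1(const) -> 1111
Step 3: G0=G0|G1=1|1=1 G1=(1+1>=1)=1 G2=(1+1>=2)=1 G3=1(const) -> 1111

1111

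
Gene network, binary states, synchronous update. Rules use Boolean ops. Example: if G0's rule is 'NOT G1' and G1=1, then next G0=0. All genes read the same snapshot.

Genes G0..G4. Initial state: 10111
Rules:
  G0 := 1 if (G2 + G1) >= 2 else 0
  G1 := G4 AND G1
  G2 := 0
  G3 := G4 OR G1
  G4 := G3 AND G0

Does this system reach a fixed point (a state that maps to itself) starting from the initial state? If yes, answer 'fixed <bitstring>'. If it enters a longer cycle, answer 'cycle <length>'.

Step 0: 10111
Step 1: G0=(1+0>=2)=0 G1=G4&G1=1&0=0 G2=0(const) G3=G4|G1=1|0=1 G4=G3&G0=1&1=1 -> 00011
Step 2: G0=(0+0>=2)=0 G1=G4&G1=1&0=0 G2=0(const) G3=G4|G1=1|0=1 G4=G3&G0=1&0=0 -> 00010
Step 3: G0=(0+0>=2)=0 G1=G4&G1=0&0=0 G2=0(const) G3=G4|G1=0|0=0 G4=G3&G0=1&0=0 -> 00000
Step 4: G0=(0+0>=2)=0 G1=G4&G1=0&0=0 G2=0(const) G3=G4|G1=0|0=0 G4=G3&G0=0&0=0 -> 00000
Fixed point reached at step 3: 00000

Answer: fixed 00000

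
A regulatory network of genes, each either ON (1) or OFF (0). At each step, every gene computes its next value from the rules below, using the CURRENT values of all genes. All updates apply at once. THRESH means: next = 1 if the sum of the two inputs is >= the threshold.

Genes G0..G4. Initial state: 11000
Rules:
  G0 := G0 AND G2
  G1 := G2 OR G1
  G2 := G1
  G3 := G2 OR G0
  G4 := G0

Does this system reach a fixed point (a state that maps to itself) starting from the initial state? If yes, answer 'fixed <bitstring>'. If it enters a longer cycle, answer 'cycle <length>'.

Step 0: 11000
Step 1: G0=G0&G2=1&0=0 G1=G2|G1=0|1=1 G2=G1=1 G3=G2|G0=0|1=1 G4=G0=1 -> 01111
Step 2: G0=G0&G2=0&1=0 G1=G2|G1=1|1=1 G2=G1=1 G3=G2|G0=1|0=1 G4=G0=0 -> 01110
Step 3: G0=G0&G2=0&1=0 G1=G2|G1=1|1=1 G2=G1=1 G3=G2|G0=1|0=1 G4=G0=0 -> 01110
Fixed point reached at step 2: 01110

Answer: fixed 01110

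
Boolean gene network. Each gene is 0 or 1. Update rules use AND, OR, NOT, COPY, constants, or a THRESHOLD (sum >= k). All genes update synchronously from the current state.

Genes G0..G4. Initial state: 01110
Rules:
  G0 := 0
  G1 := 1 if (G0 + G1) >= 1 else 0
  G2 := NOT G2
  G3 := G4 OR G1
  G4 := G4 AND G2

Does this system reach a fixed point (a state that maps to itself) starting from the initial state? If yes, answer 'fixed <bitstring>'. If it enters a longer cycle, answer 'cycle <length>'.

Step 0: 01110
Step 1: G0=0(const) G1=(0+1>=1)=1 G2=NOT G2=NOT 1=0 G3=G4|G1=0|1=1 G4=G4&G2=0&1=0 -> 01010
Step 2: G0=0(const) G1=(0+1>=1)=1 G2=NOT G2=NOT 0=1 G3=G4|G1=0|1=1 G4=G4&G2=0&0=0 -> 01110
Cycle of length 2 starting at step 0 -> no fixed point

Answer: cycle 2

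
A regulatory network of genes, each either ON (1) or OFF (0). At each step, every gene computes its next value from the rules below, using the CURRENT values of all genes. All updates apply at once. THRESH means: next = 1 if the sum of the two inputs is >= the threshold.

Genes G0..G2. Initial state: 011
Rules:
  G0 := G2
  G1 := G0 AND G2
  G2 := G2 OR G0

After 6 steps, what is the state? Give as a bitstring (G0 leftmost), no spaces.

Step 1: G0=G2=1 G1=G0&G2=0&1=0 G2=G2|G0=1|0=1 -> 101
Step 2: G0=G2=1 G1=G0&G2=1&1=1 G2=G2|G0=1|1=1 -> 111
Step 3: G0=G2=1 G1=G0&G2=1&1=1 G2=G2|G0=1|1=1 -> 111
Step 4: G0=G2=1 G1=G0&G2=1&1=1 G2=G2|G0=1|1=1 -> 111
Step 5: G0=G2=1 G1=G0&G2=1&1=1 G2=G2|G0=1|1=1 -> 111
Step 6: G0=G2=1 G1=G0&G2=1&1=1 G2=G2|G0=1|1=1 -> 111

111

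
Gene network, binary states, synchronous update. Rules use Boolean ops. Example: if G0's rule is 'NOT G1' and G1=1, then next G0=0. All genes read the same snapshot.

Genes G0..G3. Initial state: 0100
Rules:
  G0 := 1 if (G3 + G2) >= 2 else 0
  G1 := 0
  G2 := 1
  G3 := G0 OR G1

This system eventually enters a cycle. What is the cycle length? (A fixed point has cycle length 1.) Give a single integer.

Step 0: 0100
Step 1: G0=(0+0>=2)=0 G1=0(const) G2=1(const) G3=G0|G1=0|1=1 -> 0011
Step 2: G0=(1+1>=2)=1 G1=0(const) G2=1(const) G3=G0|G1=0|0=0 -> 1010
Step 3: G0=(0+1>=2)=0 G1=0(const) G2=1(const) G3=G0|G1=1|0=1 -> 0011
State from step 3 equals state from step 1 -> cycle length 2

Answer: 2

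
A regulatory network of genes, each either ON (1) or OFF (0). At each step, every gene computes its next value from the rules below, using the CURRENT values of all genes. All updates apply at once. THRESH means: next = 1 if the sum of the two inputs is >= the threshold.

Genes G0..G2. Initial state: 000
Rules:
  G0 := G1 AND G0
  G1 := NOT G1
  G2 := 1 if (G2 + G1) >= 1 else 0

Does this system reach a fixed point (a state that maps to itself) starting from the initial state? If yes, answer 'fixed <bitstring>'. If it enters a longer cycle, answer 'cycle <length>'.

Answer: cycle 2

Derivation:
Step 0: 000
Step 1: G0=G1&G0=0&0=0 G1=NOT G1=NOT 0=1 G2=(0+0>=1)=0 -> 010
Step 2: G0=G1&G0=1&0=0 G1=NOT G1=NOT 1=0 G2=(0+1>=1)=1 -> 001
Step 3: G0=G1&G0=0&0=0 G1=NOT G1=NOT 0=1 G2=(1+0>=1)=1 -> 011
Step 4: G0=G1&G0=1&0=0 G1=NOT G1=NOT 1=0 G2=(1+1>=1)=1 -> 001
Cycle of length 2 starting at step 2 -> no fixed point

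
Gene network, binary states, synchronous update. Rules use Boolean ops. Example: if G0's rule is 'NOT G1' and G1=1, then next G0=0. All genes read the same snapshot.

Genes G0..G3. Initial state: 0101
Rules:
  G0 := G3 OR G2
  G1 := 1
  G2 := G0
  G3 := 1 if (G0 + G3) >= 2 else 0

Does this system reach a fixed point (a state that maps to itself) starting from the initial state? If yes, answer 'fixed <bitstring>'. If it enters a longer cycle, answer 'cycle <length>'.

Answer: cycle 2

Derivation:
Step 0: 0101
Step 1: G0=G3|G2=1|0=1 G1=1(const) G2=G0=0 G3=(0+1>=2)=0 -> 1100
Step 2: G0=G3|G2=0|0=0 G1=1(const) G2=G0=1 G3=(1+0>=2)=0 -> 0110
Step 3: G0=G3|G2=0|1=1 G1=1(const) G2=G0=0 G3=(0+0>=2)=0 -> 1100
Cycle of length 2 starting at step 1 -> no fixed point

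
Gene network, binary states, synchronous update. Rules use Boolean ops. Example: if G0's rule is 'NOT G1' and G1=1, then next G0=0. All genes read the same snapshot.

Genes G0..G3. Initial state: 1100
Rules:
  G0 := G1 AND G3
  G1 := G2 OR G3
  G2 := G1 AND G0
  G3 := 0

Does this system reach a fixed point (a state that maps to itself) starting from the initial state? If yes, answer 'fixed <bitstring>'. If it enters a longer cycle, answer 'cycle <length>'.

Step 0: 1100
Step 1: G0=G1&G3=1&0=0 G1=G2|G3=0|0=0 G2=G1&G0=1&1=1 G3=0(const) -> 0010
Step 2: G0=G1&G3=0&0=0 G1=G2|G3=1|0=1 G2=G1&G0=0&0=0 G3=0(const) -> 0100
Step 3: G0=G1&G3=1&0=0 G1=G2|G3=0|0=0 G2=G1&G0=1&0=0 G3=0(const) -> 0000
Step 4: G0=G1&G3=0&0=0 G1=G2|G3=0|0=0 G2=G1&G0=0&0=0 G3=0(const) -> 0000
Fixed point reached at step 3: 0000

Answer: fixed 0000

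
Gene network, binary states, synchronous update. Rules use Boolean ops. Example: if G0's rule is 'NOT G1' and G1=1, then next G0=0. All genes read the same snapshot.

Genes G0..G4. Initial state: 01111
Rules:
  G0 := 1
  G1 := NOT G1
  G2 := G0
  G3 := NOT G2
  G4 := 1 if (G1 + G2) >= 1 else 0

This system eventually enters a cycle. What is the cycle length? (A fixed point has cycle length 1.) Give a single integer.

Step 0: 01111
Step 1: G0=1(const) G1=NOT G1=NOT 1=0 G2=G0=0 G3=NOT G2=NOT 1=0 G4=(1+1>=1)=1 -> 10001
Step 2: G0=1(const) G1=NOT G1=NOT 0=1 G2=G0=1 G3=NOT G2=NOT 0=1 G4=(0+0>=1)=0 -> 11110
Step 3: G0=1(const) G1=NOT G1=NOT 1=0 G2=G0=1 G3=NOT G2=NOT 1=0 G4=(1+1>=1)=1 -> 10101
Step 4: G0=1(const) G1=NOT G1=NOT 0=1 G2=G0=1 G3=NOT G2=NOT 1=0 G4=(0+1>=1)=1 -> 11101
Step 5: G0=1(const) G1=NOT G1=NOT 1=0 G2=G0=1 G3=NOT G2=NOT 1=0 G4=(1+1>=1)=1 -> 10101
State from step 5 equals state from step 3 -> cycle length 2

Answer: 2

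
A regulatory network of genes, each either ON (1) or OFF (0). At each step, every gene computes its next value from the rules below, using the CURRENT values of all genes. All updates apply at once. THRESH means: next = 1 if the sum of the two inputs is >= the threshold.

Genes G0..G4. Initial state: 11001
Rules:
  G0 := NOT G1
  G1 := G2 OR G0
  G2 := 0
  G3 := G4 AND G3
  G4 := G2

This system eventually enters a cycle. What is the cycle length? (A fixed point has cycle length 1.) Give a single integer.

Step 0: 11001
Step 1: G0=NOT G1=NOT 1=0 G1=G2|G0=0|1=1 G2=0(const) G3=G4&G3=1&0=0 G4=G2=0 -> 01000
Step 2: G0=NOT G1=NOT 1=0 G1=G2|G0=0|0=0 G2=0(const) G3=G4&G3=0&0=0 G4=G2=0 -> 00000
Step 3: G0=NOT G1=NOT 0=1 G1=G2|G0=0|0=0 G2=0(const) G3=G4&G3=0&0=0 G4=G2=0 -> 10000
Step 4: G0=NOT G1=NOT 0=1 G1=G2|G0=0|1=1 G2=0(const) G3=G4&G3=0&0=0 G4=G2=0 -> 11000
Step 5: G0=NOT G1=NOT 1=0 G1=G2|G0=0|1=1 G2=0(const) G3=G4&G3=0&0=0 G4=G2=0 -> 01000
State from step 5 equals state from step 1 -> cycle length 4

Answer: 4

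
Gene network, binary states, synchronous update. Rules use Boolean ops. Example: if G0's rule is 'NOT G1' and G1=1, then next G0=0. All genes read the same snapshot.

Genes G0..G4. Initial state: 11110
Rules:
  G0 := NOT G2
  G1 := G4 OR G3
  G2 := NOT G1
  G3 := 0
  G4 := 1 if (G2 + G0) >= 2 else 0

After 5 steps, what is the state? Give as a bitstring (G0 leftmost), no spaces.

Step 1: G0=NOT G2=NOT 1=0 G1=G4|G3=0|1=1 G2=NOT G1=NOT 1=0 G3=0(const) G4=(1+1>=2)=1 -> 01001
Step 2: G0=NOT G2=NOT 0=1 G1=G4|G3=1|0=1 G2=NOT G1=NOT 1=0 G3=0(const) G4=(0+0>=2)=0 -> 11000
Step 3: G0=NOT G2=NOT 0=1 G1=G4|G3=0|0=0 G2=NOT G1=NOT 1=0 G3=0(const) G4=(0+1>=2)=0 -> 10000
Step 4: G0=NOT G2=NOT 0=1 G1=G4|G3=0|0=0 G2=NOT G1=NOT 0=1 G3=0(const) G4=(0+1>=2)=0 -> 10100
Step 5: G0=NOT G2=NOT 1=0 G1=G4|G3=0|0=0 G2=NOT G1=NOT 0=1 G3=0(const) G4=(1+1>=2)=1 -> 00101

00101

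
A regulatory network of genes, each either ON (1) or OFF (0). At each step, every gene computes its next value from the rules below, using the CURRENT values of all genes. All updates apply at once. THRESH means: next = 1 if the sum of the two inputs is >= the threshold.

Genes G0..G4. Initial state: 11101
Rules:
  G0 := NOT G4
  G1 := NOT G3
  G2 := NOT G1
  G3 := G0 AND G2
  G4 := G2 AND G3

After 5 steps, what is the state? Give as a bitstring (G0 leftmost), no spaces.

Step 1: G0=NOT G4=NOT 1=0 G1=NOT G3=NOT 0=1 G2=NOT G1=NOT 1=0 G3=G0&G2=1&1=1 G4=G2&G3=1&0=0 -> 01010
Step 2: G0=NOT G4=NOT 0=1 G1=NOT G3=NOT 1=0 G2=NOT G1=NOT 1=0 G3=G0&G2=0&0=0 G4=G2&G3=0&1=0 -> 10000
Step 3: G0=NOT G4=NOT 0=1 G1=NOT G3=NOT 0=1 G2=NOT G1=NOT 0=1 G3=G0&G2=1&0=0 G4=G2&G3=0&0=0 -> 11100
Step 4: G0=NOT G4=NOT 0=1 G1=NOT G3=NOT 0=1 G2=NOT G1=NOT 1=0 G3=G0&G2=1&1=1 G4=G2&G3=1&0=0 -> 11010
Step 5: G0=NOT G4=NOT 0=1 G1=NOT G3=NOT 1=0 G2=NOT G1=NOT 1=0 G3=G0&G2=1&0=0 G4=G2&G3=0&1=0 -> 10000

10000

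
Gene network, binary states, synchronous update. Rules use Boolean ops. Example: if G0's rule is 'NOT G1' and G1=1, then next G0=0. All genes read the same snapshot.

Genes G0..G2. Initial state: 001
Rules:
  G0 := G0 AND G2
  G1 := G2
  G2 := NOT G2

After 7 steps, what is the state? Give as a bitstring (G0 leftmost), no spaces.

Step 1: G0=G0&G2=0&1=0 G1=G2=1 G2=NOT G2=NOT 1=0 -> 010
Step 2: G0=G0&G2=0&0=0 G1=G2=0 G2=NOT G2=NOT 0=1 -> 001
Step 3: G0=G0&G2=0&1=0 G1=G2=1 G2=NOT G2=NOT 1=0 -> 010
Step 4: G0=G0&G2=0&0=0 G1=G2=0 G2=NOT G2=NOT 0=1 -> 001
Step 5: G0=G0&G2=0&1=0 G1=G2=1 G2=NOT G2=NOT 1=0 -> 010
Step 6: G0=G0&G2=0&0=0 G1=G2=0 G2=NOT G2=NOT 0=1 -> 001
Step 7: G0=G0&G2=0&1=0 G1=G2=1 G2=NOT G2=NOT 1=0 -> 010

010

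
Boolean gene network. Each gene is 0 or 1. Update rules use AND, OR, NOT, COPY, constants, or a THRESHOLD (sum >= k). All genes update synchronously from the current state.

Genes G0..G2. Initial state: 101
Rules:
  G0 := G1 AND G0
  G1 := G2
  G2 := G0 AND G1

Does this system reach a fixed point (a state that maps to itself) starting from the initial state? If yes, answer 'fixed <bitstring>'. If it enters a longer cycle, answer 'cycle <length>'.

Step 0: 101
Step 1: G0=G1&G0=0&1=0 G1=G2=1 G2=G0&G1=1&0=0 -> 010
Step 2: G0=G1&G0=1&0=0 G1=G2=0 G2=G0&G1=0&1=0 -> 000
Step 3: G0=G1&G0=0&0=0 G1=G2=0 G2=G0&G1=0&0=0 -> 000
Fixed point reached at step 2: 000

Answer: fixed 000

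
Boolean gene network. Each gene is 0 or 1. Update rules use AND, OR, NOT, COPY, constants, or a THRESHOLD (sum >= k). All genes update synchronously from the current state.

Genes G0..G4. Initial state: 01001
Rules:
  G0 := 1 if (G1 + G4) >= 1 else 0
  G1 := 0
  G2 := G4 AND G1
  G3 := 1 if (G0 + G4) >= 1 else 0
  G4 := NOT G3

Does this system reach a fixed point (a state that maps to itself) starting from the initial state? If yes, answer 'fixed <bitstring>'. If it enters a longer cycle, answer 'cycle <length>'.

Answer: cycle 5

Derivation:
Step 0: 01001
Step 1: G0=(1+1>=1)=1 G1=0(const) G2=G4&G1=1&1=1 G3=(0+1>=1)=1 G4=NOT G3=NOT 0=1 -> 10111
Step 2: G0=(0+1>=1)=1 G1=0(const) G2=G4&G1=1&0=0 G3=(1+1>=1)=1 G4=NOT G3=NOT 1=0 -> 10010
Step 3: G0=(0+0>=1)=0 G1=0(const) G2=G4&G1=0&0=0 G3=(1+0>=1)=1 G4=NOT G3=NOT 1=0 -> 00010
Step 4: G0=(0+0>=1)=0 G1=0(const) G2=G4&G1=0&0=0 G3=(0+0>=1)=0 G4=NOT G3=NOT 1=0 -> 00000
Step 5: G0=(0+0>=1)=0 G1=0(const) G2=G4&G1=0&0=0 G3=(0+0>=1)=0 G4=NOT G3=NOT 0=1 -> 00001
Step 6: G0=(0+1>=1)=1 G1=0(const) G2=G4&G1=1&0=0 G3=(0+1>=1)=1 G4=NOT G3=NOT 0=1 -> 10011
Step 7: G0=(0+1>=1)=1 G1=0(const) G2=G4&G1=1&0=0 G3=(1+1>=1)=1 G4=NOT G3=NOT 1=0 -> 10010
Cycle of length 5 starting at step 2 -> no fixed point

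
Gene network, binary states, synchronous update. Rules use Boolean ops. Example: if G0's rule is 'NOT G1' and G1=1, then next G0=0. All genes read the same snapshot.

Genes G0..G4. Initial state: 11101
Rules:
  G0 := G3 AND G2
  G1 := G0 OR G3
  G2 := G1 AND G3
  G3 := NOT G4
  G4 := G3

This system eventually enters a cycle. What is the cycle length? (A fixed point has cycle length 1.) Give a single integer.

Step 0: 11101
Step 1: G0=G3&G2=0&1=0 G1=G0|G3=1|0=1 G2=G1&G3=1&0=0 G3=NOT G4=NOT 1=0 G4=G3=0 -> 01000
Step 2: G0=G3&G2=0&0=0 G1=G0|G3=0|0=0 G2=G1&G3=1&0=0 G3=NOT G4=NOT 0=1 G4=G3=0 -> 00010
Step 3: G0=G3&G2=1&0=0 G1=G0|G3=0|1=1 G2=G1&G3=0&1=0 G3=NOT G4=NOT 0=1 G4=G3=1 -> 01011
Step 4: G0=G3&G2=1&0=0 G1=G0|G3=0|1=1 G2=G1&G3=1&1=1 G3=NOT G4=NOT 1=0 G4=G3=1 -> 01101
Step 5: G0=G3&G2=0&1=0 G1=G0|G3=0|0=0 G2=G1&G3=1&0=0 G3=NOT G4=NOT 1=0 G4=G3=0 -> 00000
Step 6: G0=G3&G2=0&0=0 G1=G0|G3=0|0=0 G2=G1&G3=0&0=0 G3=NOT G4=NOT 0=1 G4=G3=0 -> 00010
State from step 6 equals state from step 2 -> cycle length 4

Answer: 4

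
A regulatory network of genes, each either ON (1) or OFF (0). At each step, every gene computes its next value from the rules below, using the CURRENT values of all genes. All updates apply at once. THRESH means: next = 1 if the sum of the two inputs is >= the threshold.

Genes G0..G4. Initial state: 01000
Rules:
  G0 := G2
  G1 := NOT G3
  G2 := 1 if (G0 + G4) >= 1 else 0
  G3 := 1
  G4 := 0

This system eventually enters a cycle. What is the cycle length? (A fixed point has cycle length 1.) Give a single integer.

Answer: 1

Derivation:
Step 0: 01000
Step 1: G0=G2=0 G1=NOT G3=NOT 0=1 G2=(0+0>=1)=0 G3=1(const) G4=0(const) -> 01010
Step 2: G0=G2=0 G1=NOT G3=NOT 1=0 G2=(0+0>=1)=0 G3=1(const) G4=0(const) -> 00010
Step 3: G0=G2=0 G1=NOT G3=NOT 1=0 G2=(0+0>=1)=0 G3=1(const) G4=0(const) -> 00010
State from step 3 equals state from step 2 -> cycle length 1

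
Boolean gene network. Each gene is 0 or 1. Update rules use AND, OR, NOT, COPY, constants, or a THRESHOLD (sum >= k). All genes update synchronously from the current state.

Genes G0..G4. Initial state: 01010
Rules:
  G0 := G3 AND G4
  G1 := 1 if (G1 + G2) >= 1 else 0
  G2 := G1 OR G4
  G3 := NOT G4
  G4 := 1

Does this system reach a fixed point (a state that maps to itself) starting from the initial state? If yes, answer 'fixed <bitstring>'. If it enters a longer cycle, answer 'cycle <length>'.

Step 0: 01010
Step 1: G0=G3&G4=1&0=0 G1=(1+0>=1)=1 G2=G1|G4=1|0=1 G3=NOT G4=NOT 0=1 G4=1(const) -> 01111
Step 2: G0=G3&G4=1&1=1 G1=(1+1>=1)=1 G2=G1|G4=1|1=1 G3=NOT G4=NOT 1=0 G4=1(const) -> 11101
Step 3: G0=G3&G4=0&1=0 G1=(1+1>=1)=1 G2=G1|G4=1|1=1 G3=NOT G4=NOT 1=0 G4=1(const) -> 01101
Step 4: G0=G3&G4=0&1=0 G1=(1+1>=1)=1 G2=G1|G4=1|1=1 G3=NOT G4=NOT 1=0 G4=1(const) -> 01101
Fixed point reached at step 3: 01101

Answer: fixed 01101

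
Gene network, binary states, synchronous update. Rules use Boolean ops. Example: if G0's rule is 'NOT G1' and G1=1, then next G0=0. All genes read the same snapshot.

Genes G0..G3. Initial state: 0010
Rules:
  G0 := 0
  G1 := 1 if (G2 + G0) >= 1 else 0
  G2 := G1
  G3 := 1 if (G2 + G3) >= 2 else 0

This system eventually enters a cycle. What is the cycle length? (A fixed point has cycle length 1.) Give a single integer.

Answer: 2

Derivation:
Step 0: 0010
Step 1: G0=0(const) G1=(1+0>=1)=1 G2=G1=0 G3=(1+0>=2)=0 -> 0100
Step 2: G0=0(const) G1=(0+0>=1)=0 G2=G1=1 G3=(0+0>=2)=0 -> 0010
State from step 2 equals state from step 0 -> cycle length 2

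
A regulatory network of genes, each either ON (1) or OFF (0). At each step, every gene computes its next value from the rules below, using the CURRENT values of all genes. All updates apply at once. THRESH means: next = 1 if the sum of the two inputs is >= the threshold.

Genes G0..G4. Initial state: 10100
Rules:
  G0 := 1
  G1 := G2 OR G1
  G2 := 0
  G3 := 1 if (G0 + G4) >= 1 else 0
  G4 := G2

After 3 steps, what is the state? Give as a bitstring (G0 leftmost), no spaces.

Step 1: G0=1(const) G1=G2|G1=1|0=1 G2=0(const) G3=(1+0>=1)=1 G4=G2=1 -> 11011
Step 2: G0=1(const) G1=G2|G1=0|1=1 G2=0(const) G3=(1+1>=1)=1 G4=G2=0 -> 11010
Step 3: G0=1(const) G1=G2|G1=0|1=1 G2=0(const) G3=(1+0>=1)=1 G4=G2=0 -> 11010

11010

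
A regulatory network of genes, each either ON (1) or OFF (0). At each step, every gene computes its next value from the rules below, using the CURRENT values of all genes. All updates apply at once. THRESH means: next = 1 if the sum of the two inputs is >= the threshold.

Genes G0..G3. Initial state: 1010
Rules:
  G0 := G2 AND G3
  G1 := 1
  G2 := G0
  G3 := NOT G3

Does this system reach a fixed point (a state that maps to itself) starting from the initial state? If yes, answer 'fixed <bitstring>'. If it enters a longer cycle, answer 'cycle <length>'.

Answer: cycle 2

Derivation:
Step 0: 1010
Step 1: G0=G2&G3=1&0=0 G1=1(const) G2=G0=1 G3=NOT G3=NOT 0=1 -> 0111
Step 2: G0=G2&G3=1&1=1 G1=1(const) G2=G0=0 G3=NOT G3=NOT 1=0 -> 1100
Step 3: G0=G2&G3=0&0=0 G1=1(const) G2=G0=1 G3=NOT G3=NOT 0=1 -> 0111
Cycle of length 2 starting at step 1 -> no fixed point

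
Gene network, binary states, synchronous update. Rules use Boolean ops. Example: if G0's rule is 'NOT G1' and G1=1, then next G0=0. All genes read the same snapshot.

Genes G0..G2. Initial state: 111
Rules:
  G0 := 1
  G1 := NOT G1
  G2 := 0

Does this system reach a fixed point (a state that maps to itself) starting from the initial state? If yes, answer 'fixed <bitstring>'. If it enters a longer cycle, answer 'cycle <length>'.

Answer: cycle 2

Derivation:
Step 0: 111
Step 1: G0=1(const) G1=NOT G1=NOT 1=0 G2=0(const) -> 100
Step 2: G0=1(const) G1=NOT G1=NOT 0=1 G2=0(const) -> 110
Step 3: G0=1(const) G1=NOT G1=NOT 1=0 G2=0(const) -> 100
Cycle of length 2 starting at step 1 -> no fixed point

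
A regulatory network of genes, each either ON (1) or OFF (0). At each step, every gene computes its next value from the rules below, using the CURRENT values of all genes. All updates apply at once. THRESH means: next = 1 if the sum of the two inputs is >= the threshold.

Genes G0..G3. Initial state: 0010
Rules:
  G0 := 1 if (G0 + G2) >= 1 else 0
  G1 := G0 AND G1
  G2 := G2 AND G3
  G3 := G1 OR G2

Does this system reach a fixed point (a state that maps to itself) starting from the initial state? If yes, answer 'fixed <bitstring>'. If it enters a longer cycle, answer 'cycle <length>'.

Step 0: 0010
Step 1: G0=(0+1>=1)=1 G1=G0&G1=0&0=0 G2=G2&G3=1&0=0 G3=G1|G2=0|1=1 -> 1001
Step 2: G0=(1+0>=1)=1 G1=G0&G1=1&0=0 G2=G2&G3=0&1=0 G3=G1|G2=0|0=0 -> 1000
Step 3: G0=(1+0>=1)=1 G1=G0&G1=1&0=0 G2=G2&G3=0&0=0 G3=G1|G2=0|0=0 -> 1000
Fixed point reached at step 2: 1000

Answer: fixed 1000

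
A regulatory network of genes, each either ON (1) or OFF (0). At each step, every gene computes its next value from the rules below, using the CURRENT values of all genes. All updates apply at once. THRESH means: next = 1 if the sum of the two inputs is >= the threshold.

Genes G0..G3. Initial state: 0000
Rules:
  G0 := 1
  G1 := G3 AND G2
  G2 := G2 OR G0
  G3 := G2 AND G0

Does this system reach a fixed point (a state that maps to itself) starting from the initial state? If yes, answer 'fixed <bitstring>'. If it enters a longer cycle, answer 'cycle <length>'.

Step 0: 0000
Step 1: G0=1(const) G1=G3&G2=0&0=0 G2=G2|G0=0|0=0 G3=G2&G0=0&0=0 -> 1000
Step 2: G0=1(const) G1=G3&G2=0&0=0 G2=G2|G0=0|1=1 G3=G2&G0=0&1=0 -> 1010
Step 3: G0=1(const) G1=G3&G2=0&1=0 G2=G2|G0=1|1=1 G3=G2&G0=1&1=1 -> 1011
Step 4: G0=1(const) G1=G3&G2=1&1=1 G2=G2|G0=1|1=1 G3=G2&G0=1&1=1 -> 1111
Step 5: G0=1(const) G1=G3&G2=1&1=1 G2=G2|G0=1|1=1 G3=G2&G0=1&1=1 -> 1111
Fixed point reached at step 4: 1111

Answer: fixed 1111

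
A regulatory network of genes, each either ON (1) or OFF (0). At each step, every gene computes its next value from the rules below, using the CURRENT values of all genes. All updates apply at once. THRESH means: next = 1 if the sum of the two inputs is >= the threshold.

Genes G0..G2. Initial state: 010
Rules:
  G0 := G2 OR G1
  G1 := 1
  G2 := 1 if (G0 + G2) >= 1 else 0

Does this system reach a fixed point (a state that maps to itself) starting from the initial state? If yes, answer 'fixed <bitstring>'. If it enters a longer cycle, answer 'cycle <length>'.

Answer: fixed 111

Derivation:
Step 0: 010
Step 1: G0=G2|G1=0|1=1 G1=1(const) G2=(0+0>=1)=0 -> 110
Step 2: G0=G2|G1=0|1=1 G1=1(const) G2=(1+0>=1)=1 -> 111
Step 3: G0=G2|G1=1|1=1 G1=1(const) G2=(1+1>=1)=1 -> 111
Fixed point reached at step 2: 111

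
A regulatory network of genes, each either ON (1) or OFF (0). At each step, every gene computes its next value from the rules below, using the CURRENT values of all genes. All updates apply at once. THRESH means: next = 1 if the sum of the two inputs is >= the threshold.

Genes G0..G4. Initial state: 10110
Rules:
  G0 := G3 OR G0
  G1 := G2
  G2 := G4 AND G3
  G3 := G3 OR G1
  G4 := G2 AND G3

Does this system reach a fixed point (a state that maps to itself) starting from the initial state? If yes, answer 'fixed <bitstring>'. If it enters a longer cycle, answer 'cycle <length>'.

Answer: cycle 2

Derivation:
Step 0: 10110
Step 1: G0=G3|G0=1|1=1 G1=G2=1 G2=G4&G3=0&1=0 G3=G3|G1=1|0=1 G4=G2&G3=1&1=1 -> 11011
Step 2: G0=G3|G0=1|1=1 G1=G2=0 G2=G4&G3=1&1=1 G3=G3|G1=1|1=1 G4=G2&G3=0&1=0 -> 10110
Cycle of length 2 starting at step 0 -> no fixed point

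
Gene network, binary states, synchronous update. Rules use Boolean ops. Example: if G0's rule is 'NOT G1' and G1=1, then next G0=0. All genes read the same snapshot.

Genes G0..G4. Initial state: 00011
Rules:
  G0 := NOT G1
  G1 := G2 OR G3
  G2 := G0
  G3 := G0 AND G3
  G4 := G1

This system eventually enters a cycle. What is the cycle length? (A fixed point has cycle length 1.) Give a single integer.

Step 0: 00011
Step 1: G0=NOT G1=NOT 0=1 G1=G2|G3=0|1=1 G2=G0=0 G3=G0&G3=0&1=0 G4=G1=0 -> 11000
Step 2: G0=NOT G1=NOT 1=0 G1=G2|G3=0|0=0 G2=G0=1 G3=G0&G3=1&0=0 G4=G1=1 -> 00101
Step 3: G0=NOT G1=NOT 0=1 G1=G2|G3=1|0=1 G2=G0=0 G3=G0&G3=0&0=0 G4=G1=0 -> 11000
State from step 3 equals state from step 1 -> cycle length 2

Answer: 2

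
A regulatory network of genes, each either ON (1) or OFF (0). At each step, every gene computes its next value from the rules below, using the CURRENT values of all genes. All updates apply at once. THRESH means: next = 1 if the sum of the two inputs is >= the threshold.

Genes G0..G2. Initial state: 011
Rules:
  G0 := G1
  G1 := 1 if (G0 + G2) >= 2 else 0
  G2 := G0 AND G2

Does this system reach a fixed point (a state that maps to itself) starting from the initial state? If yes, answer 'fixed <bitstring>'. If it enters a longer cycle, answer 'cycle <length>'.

Step 0: 011
Step 1: G0=G1=1 G1=(0+1>=2)=0 G2=G0&G2=0&1=0 -> 100
Step 2: G0=G1=0 G1=(1+0>=2)=0 G2=G0&G2=1&0=0 -> 000
Step 3: G0=G1=0 G1=(0+0>=2)=0 G2=G0&G2=0&0=0 -> 000
Fixed point reached at step 2: 000

Answer: fixed 000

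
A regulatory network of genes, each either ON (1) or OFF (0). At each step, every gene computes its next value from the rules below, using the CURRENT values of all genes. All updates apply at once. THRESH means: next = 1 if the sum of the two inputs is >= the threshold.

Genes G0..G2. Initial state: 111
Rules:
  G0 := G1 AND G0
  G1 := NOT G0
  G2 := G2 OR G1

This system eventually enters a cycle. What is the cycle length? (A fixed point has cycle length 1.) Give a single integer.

Answer: 1

Derivation:
Step 0: 111
Step 1: G0=G1&G0=1&1=1 G1=NOT G0=NOT 1=0 G2=G2|G1=1|1=1 -> 101
Step 2: G0=G1&G0=0&1=0 G1=NOT G0=NOT 1=0 G2=G2|G1=1|0=1 -> 001
Step 3: G0=G1&G0=0&0=0 G1=NOT G0=NOT 0=1 G2=G2|G1=1|0=1 -> 011
Step 4: G0=G1&G0=1&0=0 G1=NOT G0=NOT 0=1 G2=G2|G1=1|1=1 -> 011
State from step 4 equals state from step 3 -> cycle length 1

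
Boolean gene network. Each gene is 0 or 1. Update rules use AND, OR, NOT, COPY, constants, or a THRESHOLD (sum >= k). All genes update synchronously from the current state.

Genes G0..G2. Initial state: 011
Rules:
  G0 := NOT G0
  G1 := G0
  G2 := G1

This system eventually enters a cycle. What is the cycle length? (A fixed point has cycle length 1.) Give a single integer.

Step 0: 011
Step 1: G0=NOT G0=NOT 0=1 G1=G0=0 G2=G1=1 -> 101
Step 2: G0=NOT G0=NOT 1=0 G1=G0=1 G2=G1=0 -> 010
Step 3: G0=NOT G0=NOT 0=1 G1=G0=0 G2=G1=1 -> 101
State from step 3 equals state from step 1 -> cycle length 2

Answer: 2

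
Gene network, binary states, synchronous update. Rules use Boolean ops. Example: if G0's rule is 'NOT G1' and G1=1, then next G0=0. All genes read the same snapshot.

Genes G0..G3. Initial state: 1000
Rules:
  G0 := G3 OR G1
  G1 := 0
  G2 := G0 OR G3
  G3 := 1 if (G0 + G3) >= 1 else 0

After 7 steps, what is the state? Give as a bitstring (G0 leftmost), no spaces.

Step 1: G0=G3|G1=0|0=0 G1=0(const) G2=G0|G3=1|0=1 G3=(1+0>=1)=1 -> 0011
Step 2: G0=G3|G1=1|0=1 G1=0(const) G2=G0|G3=0|1=1 G3=(0+1>=1)=1 -> 1011
Step 3: G0=G3|G1=1|0=1 G1=0(const) G2=G0|G3=1|1=1 G3=(1+1>=1)=1 -> 1011
Step 4: G0=G3|G1=1|0=1 G1=0(const) G2=G0|G3=1|1=1 G3=(1+1>=1)=1 -> 1011
Step 5: G0=G3|G1=1|0=1 G1=0(const) G2=G0|G3=1|1=1 G3=(1+1>=1)=1 -> 1011
Step 6: G0=G3|G1=1|0=1 G1=0(const) G2=G0|G3=1|1=1 G3=(1+1>=1)=1 -> 1011
Step 7: G0=G3|G1=1|0=1 G1=0(const) G2=G0|G3=1|1=1 G3=(1+1>=1)=1 -> 1011

1011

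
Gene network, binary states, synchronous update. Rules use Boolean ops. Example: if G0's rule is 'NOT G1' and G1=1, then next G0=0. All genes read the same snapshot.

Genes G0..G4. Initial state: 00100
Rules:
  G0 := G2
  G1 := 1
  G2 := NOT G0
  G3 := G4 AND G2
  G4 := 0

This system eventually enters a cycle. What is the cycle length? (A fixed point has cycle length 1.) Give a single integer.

Answer: 4

Derivation:
Step 0: 00100
Step 1: G0=G2=1 G1=1(const) G2=NOT G0=NOT 0=1 G3=G4&G2=0&1=0 G4=0(const) -> 11100
Step 2: G0=G2=1 G1=1(const) G2=NOT G0=NOT 1=0 G3=G4&G2=0&1=0 G4=0(const) -> 11000
Step 3: G0=G2=0 G1=1(const) G2=NOT G0=NOT 1=0 G3=G4&G2=0&0=0 G4=0(const) -> 01000
Step 4: G0=G2=0 G1=1(const) G2=NOT G0=NOT 0=1 G3=G4&G2=0&0=0 G4=0(const) -> 01100
Step 5: G0=G2=1 G1=1(const) G2=NOT G0=NOT 0=1 G3=G4&G2=0&1=0 G4=0(const) -> 11100
State from step 5 equals state from step 1 -> cycle length 4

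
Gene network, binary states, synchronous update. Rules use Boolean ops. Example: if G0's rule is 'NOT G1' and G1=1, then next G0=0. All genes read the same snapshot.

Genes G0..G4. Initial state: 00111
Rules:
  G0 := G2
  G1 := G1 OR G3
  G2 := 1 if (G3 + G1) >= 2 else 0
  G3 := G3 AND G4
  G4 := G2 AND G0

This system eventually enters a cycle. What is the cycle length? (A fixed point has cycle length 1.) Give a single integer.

Answer: 1

Derivation:
Step 0: 00111
Step 1: G0=G2=1 G1=G1|G3=0|1=1 G2=(1+0>=2)=0 G3=G3&G4=1&1=1 G4=G2&G0=1&0=0 -> 11010
Step 2: G0=G2=0 G1=G1|G3=1|1=1 G2=(1+1>=2)=1 G3=G3&G4=1&0=0 G4=G2&G0=0&1=0 -> 01100
Step 3: G0=G2=1 G1=G1|G3=1|0=1 G2=(0+1>=2)=0 G3=G3&G4=0&0=0 G4=G2&G0=1&0=0 -> 11000
Step 4: G0=G2=0 G1=G1|G3=1|0=1 G2=(0+1>=2)=0 G3=G3&G4=0&0=0 G4=G2&G0=0&1=0 -> 01000
Step 5: G0=G2=0 G1=G1|G3=1|0=1 G2=(0+1>=2)=0 G3=G3&G4=0&0=0 G4=G2&G0=0&0=0 -> 01000
State from step 5 equals state from step 4 -> cycle length 1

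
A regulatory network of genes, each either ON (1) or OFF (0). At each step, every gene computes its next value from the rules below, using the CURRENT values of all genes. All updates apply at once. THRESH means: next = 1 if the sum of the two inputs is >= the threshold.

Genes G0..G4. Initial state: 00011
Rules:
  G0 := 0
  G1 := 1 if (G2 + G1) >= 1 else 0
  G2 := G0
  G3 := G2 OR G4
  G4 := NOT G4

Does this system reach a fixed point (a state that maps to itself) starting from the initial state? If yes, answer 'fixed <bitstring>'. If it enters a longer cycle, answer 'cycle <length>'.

Step 0: 00011
Step 1: G0=0(const) G1=(0+0>=1)=0 G2=G0=0 G3=G2|G4=0|1=1 G4=NOT G4=NOT 1=0 -> 00010
Step 2: G0=0(const) G1=(0+0>=1)=0 G2=G0=0 G3=G2|G4=0|0=0 G4=NOT G4=NOT 0=1 -> 00001
Step 3: G0=0(const) G1=(0+0>=1)=0 G2=G0=0 G3=G2|G4=0|1=1 G4=NOT G4=NOT 1=0 -> 00010
Cycle of length 2 starting at step 1 -> no fixed point

Answer: cycle 2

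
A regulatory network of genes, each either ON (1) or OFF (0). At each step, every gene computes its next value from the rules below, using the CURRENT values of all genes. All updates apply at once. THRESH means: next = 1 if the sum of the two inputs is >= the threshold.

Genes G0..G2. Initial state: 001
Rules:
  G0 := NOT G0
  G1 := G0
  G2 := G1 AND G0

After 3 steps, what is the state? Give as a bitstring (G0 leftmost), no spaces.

Step 1: G0=NOT G0=NOT 0=1 G1=G0=0 G2=G1&G0=0&0=0 -> 100
Step 2: G0=NOT G0=NOT 1=0 G1=G0=1 G2=G1&G0=0&1=0 -> 010
Step 3: G0=NOT G0=NOT 0=1 G1=G0=0 G2=G1&G0=1&0=0 -> 100

100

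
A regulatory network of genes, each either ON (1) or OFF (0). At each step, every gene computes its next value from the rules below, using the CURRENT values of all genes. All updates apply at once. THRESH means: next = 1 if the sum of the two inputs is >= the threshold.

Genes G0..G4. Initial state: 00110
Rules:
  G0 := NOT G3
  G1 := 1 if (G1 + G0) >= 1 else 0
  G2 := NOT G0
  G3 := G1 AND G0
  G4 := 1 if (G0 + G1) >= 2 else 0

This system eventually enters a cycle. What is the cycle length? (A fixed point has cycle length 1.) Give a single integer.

Answer: 4

Derivation:
Step 0: 00110
Step 1: G0=NOT G3=NOT 1=0 G1=(0+0>=1)=0 G2=NOT G0=NOT 0=1 G3=G1&G0=0&0=0 G4=(0+0>=2)=0 -> 00100
Step 2: G0=NOT G3=NOT 0=1 G1=(0+0>=1)=0 G2=NOT G0=NOT 0=1 G3=G1&G0=0&0=0 G4=(0+0>=2)=0 -> 10100
Step 3: G0=NOT G3=NOT 0=1 G1=(0+1>=1)=1 G2=NOT G0=NOT 1=0 G3=G1&G0=0&1=0 G4=(1+0>=2)=0 -> 11000
Step 4: G0=NOT G3=NOT 0=1 G1=(1+1>=1)=1 G2=NOT G0=NOT 1=0 G3=G1&G0=1&1=1 G4=(1+1>=2)=1 -> 11011
Step 5: G0=NOT G3=NOT 1=0 G1=(1+1>=1)=1 G2=NOT G0=NOT 1=0 G3=G1&G0=1&1=1 G4=(1+1>=2)=1 -> 01011
Step 6: G0=NOT G3=NOT 1=0 G1=(1+0>=1)=1 G2=NOT G0=NOT 0=1 G3=G1&G0=1&0=0 G4=(0+1>=2)=0 -> 01100
Step 7: G0=NOT G3=NOT 0=1 G1=(1+0>=1)=1 G2=NOT G0=NOT 0=1 G3=G1&G0=1&0=0 G4=(0+1>=2)=0 -> 11100
Step 8: G0=NOT G3=NOT 0=1 G1=(1+1>=1)=1 G2=NOT G0=NOT 1=0 G3=G1&G0=1&1=1 G4=(1+1>=2)=1 -> 11011
State from step 8 equals state from step 4 -> cycle length 4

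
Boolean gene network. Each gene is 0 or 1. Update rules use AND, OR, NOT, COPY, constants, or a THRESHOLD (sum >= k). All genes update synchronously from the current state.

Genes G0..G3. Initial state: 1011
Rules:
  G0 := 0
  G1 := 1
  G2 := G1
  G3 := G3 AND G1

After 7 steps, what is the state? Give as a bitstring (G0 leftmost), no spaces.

Step 1: G0=0(const) G1=1(const) G2=G1=0 G3=G3&G1=1&0=0 -> 0100
Step 2: G0=0(const) G1=1(const) G2=G1=1 G3=G3&G1=0&1=0 -> 0110
Step 3: G0=0(const) G1=1(const) G2=G1=1 G3=G3&G1=0&1=0 -> 0110
Step 4: G0=0(const) G1=1(const) G2=G1=1 G3=G3&G1=0&1=0 -> 0110
Step 5: G0=0(const) G1=1(const) G2=G1=1 G3=G3&G1=0&1=0 -> 0110
Step 6: G0=0(const) G1=1(const) G2=G1=1 G3=G3&G1=0&1=0 -> 0110
Step 7: G0=0(const) G1=1(const) G2=G1=1 G3=G3&G1=0&1=0 -> 0110

0110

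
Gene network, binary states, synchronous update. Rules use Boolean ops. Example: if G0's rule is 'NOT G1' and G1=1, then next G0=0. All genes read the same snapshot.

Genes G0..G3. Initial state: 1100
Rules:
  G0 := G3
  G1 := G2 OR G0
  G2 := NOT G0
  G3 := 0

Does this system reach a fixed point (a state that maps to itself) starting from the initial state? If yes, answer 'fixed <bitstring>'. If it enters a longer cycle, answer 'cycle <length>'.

Step 0: 1100
Step 1: G0=G3=0 G1=G2|G0=0|1=1 G2=NOT G0=NOT 1=0 G3=0(const) -> 0100
Step 2: G0=G3=0 G1=G2|G0=0|0=0 G2=NOT G0=NOT 0=1 G3=0(const) -> 0010
Step 3: G0=G3=0 G1=G2|G0=1|0=1 G2=NOT G0=NOT 0=1 G3=0(const) -> 0110
Step 4: G0=G3=0 G1=G2|G0=1|0=1 G2=NOT G0=NOT 0=1 G3=0(const) -> 0110
Fixed point reached at step 3: 0110

Answer: fixed 0110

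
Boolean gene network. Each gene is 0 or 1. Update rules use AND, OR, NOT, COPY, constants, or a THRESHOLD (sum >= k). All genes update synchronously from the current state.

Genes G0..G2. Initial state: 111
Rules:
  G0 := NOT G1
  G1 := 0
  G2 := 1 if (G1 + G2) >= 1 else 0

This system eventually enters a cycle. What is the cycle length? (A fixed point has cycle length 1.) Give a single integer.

Step 0: 111
Step 1: G0=NOT G1=NOT 1=0 G1=0(const) G2=(1+1>=1)=1 -> 001
Step 2: G0=NOT G1=NOT 0=1 G1=0(const) G2=(0+1>=1)=1 -> 101
Step 3: G0=NOT G1=NOT 0=1 G1=0(const) G2=(0+1>=1)=1 -> 101
State from step 3 equals state from step 2 -> cycle length 1

Answer: 1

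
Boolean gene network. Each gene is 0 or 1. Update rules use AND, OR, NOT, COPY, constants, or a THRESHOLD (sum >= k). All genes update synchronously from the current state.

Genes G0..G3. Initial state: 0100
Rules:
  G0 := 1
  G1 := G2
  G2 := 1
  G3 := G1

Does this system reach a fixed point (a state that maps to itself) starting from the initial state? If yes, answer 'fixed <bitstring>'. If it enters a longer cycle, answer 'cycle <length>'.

Step 0: 0100
Step 1: G0=1(const) G1=G2=0 G2=1(const) G3=G1=1 -> 1011
Step 2: G0=1(const) G1=G2=1 G2=1(const) G3=G1=0 -> 1110
Step 3: G0=1(const) G1=G2=1 G2=1(const) G3=G1=1 -> 1111
Step 4: G0=1(const) G1=G2=1 G2=1(const) G3=G1=1 -> 1111
Fixed point reached at step 3: 1111

Answer: fixed 1111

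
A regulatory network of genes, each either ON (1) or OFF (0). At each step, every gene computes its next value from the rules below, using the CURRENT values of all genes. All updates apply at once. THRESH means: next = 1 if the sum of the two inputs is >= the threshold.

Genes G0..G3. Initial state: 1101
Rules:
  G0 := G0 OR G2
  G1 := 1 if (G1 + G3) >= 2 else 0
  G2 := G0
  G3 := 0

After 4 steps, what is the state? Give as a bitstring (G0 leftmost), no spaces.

Step 1: G0=G0|G2=1|0=1 G1=(1+1>=2)=1 G2=G0=1 G3=0(const) -> 1110
Step 2: G0=G0|G2=1|1=1 G1=(1+0>=2)=0 G2=G0=1 G3=0(const) -> 1010
Step 3: G0=G0|G2=1|1=1 G1=(0+0>=2)=0 G2=G0=1 G3=0(const) -> 1010
Step 4: G0=G0|G2=1|1=1 G1=(0+0>=2)=0 G2=G0=1 G3=0(const) -> 1010

1010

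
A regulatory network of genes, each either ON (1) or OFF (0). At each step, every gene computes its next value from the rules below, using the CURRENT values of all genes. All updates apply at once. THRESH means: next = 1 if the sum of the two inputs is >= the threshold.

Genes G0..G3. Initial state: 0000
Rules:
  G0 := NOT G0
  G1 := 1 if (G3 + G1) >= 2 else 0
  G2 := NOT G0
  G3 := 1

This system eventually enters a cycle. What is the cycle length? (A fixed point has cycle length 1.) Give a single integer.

Answer: 2

Derivation:
Step 0: 0000
Step 1: G0=NOT G0=NOT 0=1 G1=(0+0>=2)=0 G2=NOT G0=NOT 0=1 G3=1(const) -> 1011
Step 2: G0=NOT G0=NOT 1=0 G1=(1+0>=2)=0 G2=NOT G0=NOT 1=0 G3=1(const) -> 0001
Step 3: G0=NOT G0=NOT 0=1 G1=(1+0>=2)=0 G2=NOT G0=NOT 0=1 G3=1(const) -> 1011
State from step 3 equals state from step 1 -> cycle length 2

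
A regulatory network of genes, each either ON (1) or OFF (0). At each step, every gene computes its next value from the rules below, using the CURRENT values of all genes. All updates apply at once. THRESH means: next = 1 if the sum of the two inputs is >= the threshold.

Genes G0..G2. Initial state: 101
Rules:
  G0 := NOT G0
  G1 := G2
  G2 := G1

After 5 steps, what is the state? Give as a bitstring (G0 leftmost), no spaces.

Step 1: G0=NOT G0=NOT 1=0 G1=G2=1 G2=G1=0 -> 010
Step 2: G0=NOT G0=NOT 0=1 G1=G2=0 G2=G1=1 -> 101
Step 3: G0=NOT G0=NOT 1=0 G1=G2=1 G2=G1=0 -> 010
Step 4: G0=NOT G0=NOT 0=1 G1=G2=0 G2=G1=1 -> 101
Step 5: G0=NOT G0=NOT 1=0 G1=G2=1 G2=G1=0 -> 010

010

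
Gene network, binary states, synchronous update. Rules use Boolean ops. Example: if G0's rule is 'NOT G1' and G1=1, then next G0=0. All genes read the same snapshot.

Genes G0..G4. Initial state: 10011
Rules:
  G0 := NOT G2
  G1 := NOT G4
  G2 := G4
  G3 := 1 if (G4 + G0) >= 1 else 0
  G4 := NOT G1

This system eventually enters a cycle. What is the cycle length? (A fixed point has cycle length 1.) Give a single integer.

Step 0: 10011
Step 1: G0=NOT G2=NOT 0=1 G1=NOT G4=NOT 1=0 G2=G4=1 G3=(1+1>=1)=1 G4=NOT G1=NOT 0=1 -> 10111
Step 2: G0=NOT G2=NOT 1=0 G1=NOT G4=NOT 1=0 G2=G4=1 G3=(1+1>=1)=1 G4=NOT G1=NOT 0=1 -> 00111
Step 3: G0=NOT G2=NOT 1=0 G1=NOT G4=NOT 1=0 G2=G4=1 G3=(1+0>=1)=1 G4=NOT G1=NOT 0=1 -> 00111
State from step 3 equals state from step 2 -> cycle length 1

Answer: 1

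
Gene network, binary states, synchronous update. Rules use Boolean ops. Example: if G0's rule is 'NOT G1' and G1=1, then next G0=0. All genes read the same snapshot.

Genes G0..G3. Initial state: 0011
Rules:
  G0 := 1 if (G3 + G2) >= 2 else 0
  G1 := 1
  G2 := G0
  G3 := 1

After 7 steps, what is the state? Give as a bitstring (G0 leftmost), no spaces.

Step 1: G0=(1+1>=2)=1 G1=1(const) G2=G0=0 G3=1(const) -> 1101
Step 2: G0=(1+0>=2)=0 G1=1(const) G2=G0=1 G3=1(const) -> 0111
Step 3: G0=(1+1>=2)=1 G1=1(const) G2=G0=0 G3=1(const) -> 1101
Step 4: G0=(1+0>=2)=0 G1=1(const) G2=G0=1 G3=1(const) -> 0111
Step 5: G0=(1+1>=2)=1 G1=1(const) G2=G0=0 G3=1(const) -> 1101
Step 6: G0=(1+0>=2)=0 G1=1(const) G2=G0=1 G3=1(const) -> 0111
Step 7: G0=(1+1>=2)=1 G1=1(const) G2=G0=0 G3=1(const) -> 1101

1101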